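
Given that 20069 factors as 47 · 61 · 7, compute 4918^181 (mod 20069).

8334

Mod 47: 4918 ≡ 30; by Fermat, exponent reduces to 181 mod 46 = 43; 30^43 ≡ 15 (mod 47).
Mod 61: 4918 ≡ 38; by Fermat, exponent reduces to 181 mod 60 = 1; 38^1 ≡ 38 (mod 61).
Mod 7: 4918 ≡ 4; by Fermat, exponent reduces to 181 mod 6 = 1; 4^1 ≡ 4 (mod 7).
Combine by CRT: x ≡ 15 (mod 47), x ≡ 38 (mod 61), x ≡ 4 (mod 7) ⇒ x ≡ 8334 (mod 20069).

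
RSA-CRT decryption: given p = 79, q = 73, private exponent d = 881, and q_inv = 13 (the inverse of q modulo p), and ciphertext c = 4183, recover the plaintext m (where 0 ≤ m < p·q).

1847

d_p = d mod (p−1) = 881 mod 78 = 23; d_q = d mod (q−1) = 17.
m₁ = c^(d_p) mod p: c ≡ 75 (mod 79), and 75^23 mod 79 = 30.
m₂ = c^(d_q) mod q: c ≡ 22 (mod 73), and 22^17 mod 73 = 22.
h = q_inv·(m₁ − m₂) mod p = 13·(30 − 22) mod 79 = 25.
m = m₂ + h·q = 22 + 25·73 = 1847.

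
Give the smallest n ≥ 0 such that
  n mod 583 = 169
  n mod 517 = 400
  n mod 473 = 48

618732

gcd(583, 517) = 11 and 11 | (400 − 169), so the pair is consistent; merging gives n ≡ 15910 (mod 27401), where 27401 = lcm(583, 517).
gcd(27401, 473) = 11 and 11 | (48 − 15910), so the pair is consistent; merging gives n ≡ 618732 (mod 1178243), where 1178243 = lcm(27401, 473).
The solution is unique modulo lcm(583, 517, 473) = 1178243.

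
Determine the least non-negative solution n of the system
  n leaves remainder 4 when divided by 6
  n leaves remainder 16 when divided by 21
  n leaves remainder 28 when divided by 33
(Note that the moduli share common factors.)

gcd(6, 21) = 3 and 3 | (16 − 4), so the pair is consistent; merging gives n ≡ 16 (mod 42), where 42 = lcm(6, 21).
gcd(42, 33) = 3 and 3 | (28 − 16), so the pair is consistent; merging gives n ≡ 226 (mod 462), where 462 = lcm(42, 33).
The solution is unique modulo lcm(6, 21, 33) = 462.

226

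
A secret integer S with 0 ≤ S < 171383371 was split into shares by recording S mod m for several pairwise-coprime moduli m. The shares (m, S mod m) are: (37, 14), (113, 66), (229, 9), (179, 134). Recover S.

112336417

From S ≡ 14 (mod 37) write S = 14 + 37t. Substituting into S ≡ 66 (mod 113) gives 37t ≡ 52 (mod 113), and since 37⁻¹ ≡ 55 (mod 113), t ≡ 35. Hence S ≡ 14 + 37·35 = 1309 (mod 4181).
From S ≡ 1309 (mod 4181) write S = 1309 + 4181t. Substituting into S ≡ 9 (mod 229) gives 4181t ≡ 74 (mod 229), and since 59⁻¹ ≡ 66 (mod 229), t ≡ 75. Hence S ≡ 1309 + 4181·75 = 314884 (mod 957449).
From S ≡ 314884 (mod 957449) write S = 314884 + 957449t. Substituting into S ≡ 134 (mod 179) gives 957449t ≡ 111 (mod 179), and since 157⁻¹ ≡ 122 (mod 179), t ≡ 117. Hence S ≡ 314884 + 957449·117 = 112336417 (mod 171383371).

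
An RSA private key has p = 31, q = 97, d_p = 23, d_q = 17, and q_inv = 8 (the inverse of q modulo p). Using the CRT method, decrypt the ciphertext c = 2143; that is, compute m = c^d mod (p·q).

994

m₁ = c^(d_p) mod p: c ≡ 4 (mod 31), and 4^23 mod 31 = 2.
m₂ = c^(d_q) mod q: c ≡ 9 (mod 97), and 9^17 mod 97 = 24.
h = q_inv·(m₁ − m₂) mod p = 8·(2 − 24) mod 31 = 10.
m = m₂ + h·q = 24 + 10·97 = 994.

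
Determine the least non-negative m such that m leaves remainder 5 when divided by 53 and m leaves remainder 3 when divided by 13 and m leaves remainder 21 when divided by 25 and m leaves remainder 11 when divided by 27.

The moduli are pairwise coprime; N = 53·13·25·27 = 465075.
N/53 = 8775; 8775 ≡ 30 (mod 53); 30·23 ≡ 1, so inverse 23.
N/13 = 35775; 35775 ≡ 12 (mod 13); 12·12 ≡ 1, so inverse 12.
N/25 = 18603; 18603 ≡ 3 (mod 25); 3·17 ≡ 1, so inverse 17.
N/27 = 17225; 17225 ≡ 26 (mod 27); 26·26 ≡ 1, so inverse 26.
m ≡ 5·8775·23 + 3·35775·12 + 21·18603·17 + 11·17225·26 = 13864646.
13864646 mod 465075 = 377471.

377471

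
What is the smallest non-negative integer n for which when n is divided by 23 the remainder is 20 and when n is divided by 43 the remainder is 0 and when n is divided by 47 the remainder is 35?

42570

The moduli are pairwise coprime; M = 23·43·47 = 46483.
M/23 = 2021; 2021 ≡ 20 (mod 23); 20·15 ≡ 1, so inverse 15.
M/43 = 1081; 1081 ≡ 6 (mod 43); 6·36 ≡ 1, so inverse 36.
M/47 = 989; 989 ≡ 2 (mod 47); 2·24 ≡ 1, so inverse 24.
n ≡ 20·2021·15 + 0·1081·36 + 35·989·24 = 1437060.
1437060 mod 46483 = 42570.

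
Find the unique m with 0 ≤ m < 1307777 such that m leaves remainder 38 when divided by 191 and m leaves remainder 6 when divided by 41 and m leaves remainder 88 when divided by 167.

The moduli are pairwise coprime; N = 191·41·167 = 1307777.
N/191 = 6847; 6847 ≡ 162 (mod 191); 162·79 ≡ 1, so inverse 79.
N/41 = 31897; 31897 ≡ 40 (mod 41); 40·40 ≡ 1, so inverse 40.
N/167 = 7831; 7831 ≡ 149 (mod 167); 149·102 ≡ 1, so inverse 102.
m ≡ 38·6847·79 + 6·31897·40 + 88·7831·102 = 98501030.
98501030 mod 1307777 = 417755.

417755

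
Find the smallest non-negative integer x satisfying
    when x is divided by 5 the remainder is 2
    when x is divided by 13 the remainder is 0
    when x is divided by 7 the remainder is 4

The moduli are pairwise coprime; N = 5·13·7 = 455.
N/5 = 91; 91 ≡ 1 (mod 5), inverse 1.
N/13 = 35; 35 ≡ 9 (mod 13); 9·3 ≡ 1, so inverse 3.
N/7 = 65; 65 ≡ 2 (mod 7); 2·4 ≡ 1, so inverse 4.
x ≡ 2·91·1 + 0·35·3 + 4·65·4 = 1222.
1222 mod 455 = 312.

312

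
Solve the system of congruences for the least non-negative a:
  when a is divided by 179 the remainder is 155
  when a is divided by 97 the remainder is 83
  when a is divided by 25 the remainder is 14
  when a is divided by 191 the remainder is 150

14578989

The moduli are pairwise coprime; N = 179·97·25·191 = 82908325.
N/179 = 463175; 463175 ≡ 102 (mod 179); 102·86 ≡ 1, so inverse 86.
N/97 = 854725; 854725 ≡ 58 (mod 97); 58·92 ≡ 1, so inverse 92.
N/25 = 3316333; 3316333 ≡ 8 (mod 25); 8·22 ≡ 1, so inverse 22.
N/191 = 434075; 434075 ≡ 123 (mod 191); 123·132 ≡ 1, so inverse 132.
a ≡ 155·463175·86 + 83·854725·92 + 14·3316333·22 + 150·434075·132 = 22316918414.
22316918414 mod 82908325 = 14578989.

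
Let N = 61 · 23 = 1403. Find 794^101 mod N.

489

Mod 61: 794 ≡ 1; by Fermat, exponent reduces to 101 mod 60 = 41; 1^41 ≡ 1 (mod 61).
Mod 23: 794 ≡ 12; by Fermat, exponent reduces to 101 mod 22 = 13; 12^13 ≡ 6 (mod 23).
Combine by CRT: x ≡ 1 (mod 61), x ≡ 6 (mod 23) ⇒ x ≡ 489 (mod 1403).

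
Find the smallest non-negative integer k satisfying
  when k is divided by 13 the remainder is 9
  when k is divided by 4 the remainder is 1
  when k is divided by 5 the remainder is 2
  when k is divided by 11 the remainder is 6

From k ≡ 9 (mod 13) write k = 9 + 13t. Substituting into k ≡ 1 (mod 4) gives 13t ≡ 0 (mod 4), and since 1⁻¹ ≡ 1 (mod 4), t ≡ 0. Hence k ≡ 9 + 13·0 = 9 (mod 52).
From k ≡ 9 (mod 52) write k = 9 + 52t. Substituting into k ≡ 2 (mod 5) gives 52t ≡ 3 (mod 5), and since 2⁻¹ ≡ 3 (mod 5), t ≡ 4. Hence k ≡ 9 + 52·4 = 217 (mod 260).
From k ≡ 217 (mod 260) write k = 217 + 260t. Substituting into k ≡ 6 (mod 11) gives 260t ≡ 9 (mod 11), and since 7⁻¹ ≡ 8 (mod 11), t ≡ 6. Hence k ≡ 217 + 260·6 = 1777 (mod 2860).

1777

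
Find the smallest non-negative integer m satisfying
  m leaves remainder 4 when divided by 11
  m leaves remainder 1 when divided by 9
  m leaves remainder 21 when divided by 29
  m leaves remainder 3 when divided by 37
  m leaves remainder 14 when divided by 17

469792

Combine the congruences pairwise.
From m ≡ 4 (mod 11) write m = 4 + 11t. Substituting into m ≡ 1 (mod 9) gives 11t ≡ 6 (mod 9), and since 2⁻¹ ≡ 5 (mod 9), t ≡ 3. Hence m ≡ 4 + 11·3 = 37 (mod 99).
From m ≡ 37 (mod 99) write m = 37 + 99t. Substituting into m ≡ 21 (mod 29) gives 99t ≡ 13 (mod 29), and since 12⁻¹ ≡ 17 (mod 29), t ≡ 18. Hence m ≡ 37 + 99·18 = 1819 (mod 2871).
From m ≡ 1819 (mod 2871) write m = 1819 + 2871t. Substituting into m ≡ 3 (mod 37) gives 2871t ≡ 34 (mod 37), and since 22⁻¹ ≡ 32 (mod 37), t ≡ 15. Hence m ≡ 1819 + 2871·15 = 44884 (mod 106227).
From m ≡ 44884 (mod 106227) write m = 44884 + 106227t. Substituting into m ≡ 14 (mod 17) gives 106227t ≡ 10 (mod 17), and since 11⁻¹ ≡ 14 (mod 17), t ≡ 4. Hence m ≡ 44884 + 106227·4 = 469792 (mod 1805859).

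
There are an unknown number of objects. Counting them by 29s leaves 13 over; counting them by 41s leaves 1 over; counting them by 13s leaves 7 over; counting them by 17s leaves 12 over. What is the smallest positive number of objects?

237842

The moduli are pairwise coprime; M = 29·41·13·17 = 262769.
M/29 = 9061; 9061 ≡ 13 (mod 29); 13·9 ≡ 1, so inverse 9.
M/41 = 6409; 6409 ≡ 13 (mod 41); 13·19 ≡ 1, so inverse 19.
M/13 = 20213; 20213 ≡ 11 (mod 13); 11·6 ≡ 1, so inverse 6.
M/17 = 15457; 15457 ≡ 4 (mod 17); 4·13 ≡ 1, so inverse 13.
N ≡ 13·9061·9 + 1·6409·19 + 7·20213·6 + 12·15457·13 = 4442146.
4442146 mod 262769 = 237842.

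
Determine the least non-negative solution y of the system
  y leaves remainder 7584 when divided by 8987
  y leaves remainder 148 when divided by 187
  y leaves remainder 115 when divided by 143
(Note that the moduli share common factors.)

196311

Combine the congruences pairwise.
gcd(8987, 187) = 11 and 11 | (148 − 7584), so the pair is consistent; merging gives y ≡ 43532 (mod 152779), where 152779 = lcm(8987, 187).
gcd(152779, 143) = 11 and 11 | (115 − 43532), so the pair is consistent; merging gives y ≡ 196311 (mod 1986127), where 1986127 = lcm(152779, 143).
The solution is unique modulo lcm(8987, 187, 143) = 1986127.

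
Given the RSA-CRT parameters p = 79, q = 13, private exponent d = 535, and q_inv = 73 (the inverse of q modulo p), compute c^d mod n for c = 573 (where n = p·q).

d_p = d mod (p−1) = 535 mod 78 = 67; d_q = d mod (q−1) = 7.
m₁ = c^(d_p) mod p: c ≡ 20 (mod 79), and 20^67 mod 79 = 36.
m₂ = c^(d_q) mod q: c ≡ 1 (mod 13), and 1^7 mod 13 = 1.
h = q_inv·(m₁ − m₂) mod p = 73·(36 − 1) mod 79 = 27.
m = m₂ + h·q = 1 + 27·13 = 352.

352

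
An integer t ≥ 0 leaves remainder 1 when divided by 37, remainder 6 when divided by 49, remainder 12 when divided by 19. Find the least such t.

The moduli are pairwise coprime; N = 37·49·19 = 34447.
N/37 = 931; 931 ≡ 6 (mod 37); 6·31 ≡ 1, so inverse 31.
N/49 = 703; 703 ≡ 17 (mod 49); 17·26 ≡ 1, so inverse 26.
N/19 = 1813; 1813 ≡ 8 (mod 19); 8·12 ≡ 1, so inverse 12.
t ≡ 1·931·31 + 6·703·26 + 12·1813·12 = 399601.
399601 mod 34447 = 20684.

20684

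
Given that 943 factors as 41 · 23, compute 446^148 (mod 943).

Mod 41: 446 ≡ 36; by Fermat, exponent reduces to 148 mod 40 = 28; 36^28 ≡ 18 (mod 41).
Mod 23: 446 ≡ 9; by Fermat, exponent reduces to 148 mod 22 = 16; 9^16 ≡ 8 (mod 23).
Combine by CRT: x ≡ 18 (mod 41), x ≡ 8 (mod 23) ⇒ x ≡ 100 (mod 943).

100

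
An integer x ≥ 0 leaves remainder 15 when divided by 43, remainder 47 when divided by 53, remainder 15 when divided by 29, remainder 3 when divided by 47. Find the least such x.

Combine the congruences pairwise.
From x ≡ 15 (mod 43) write x = 15 + 43t. Substituting into x ≡ 47 (mod 53) gives 43t ≡ 32 (mod 53), and since 43⁻¹ ≡ 37 (mod 53), t ≡ 18. Hence x ≡ 15 + 43·18 = 789 (mod 2279).
From x ≡ 789 (mod 2279) write x = 789 + 2279t. Substituting into x ≡ 15 (mod 29) gives 2279t ≡ 9 (mod 29), and since 17⁻¹ ≡ 12 (mod 29), t ≡ 21. Hence x ≡ 789 + 2279·21 = 48648 (mod 66091).
From x ≡ 48648 (mod 66091) write x = 48648 + 66091t. Substituting into x ≡ 3 (mod 47) gives 66091t ≡ 0 (mod 47), and since 9⁻¹ ≡ 21 (mod 47), t ≡ 0. Hence x ≡ 48648 + 66091·0 = 48648 (mod 3106277).

48648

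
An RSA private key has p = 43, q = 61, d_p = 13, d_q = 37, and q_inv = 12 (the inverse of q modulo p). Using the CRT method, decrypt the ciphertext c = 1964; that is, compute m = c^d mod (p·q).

835

m₁ = c^(d_p) mod p: c ≡ 29 (mod 43), and 29^13 mod 43 = 18.
m₂ = c^(d_q) mod q: c ≡ 12 (mod 61), and 12^37 mod 61 = 42.
h = q_inv·(m₁ − m₂) mod p = 12·(18 − 42) mod 43 = 13.
m = m₂ + h·q = 42 + 13·61 = 835.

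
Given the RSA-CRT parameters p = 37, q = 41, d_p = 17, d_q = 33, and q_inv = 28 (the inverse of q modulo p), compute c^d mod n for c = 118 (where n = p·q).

904

m₁ = c^(d_p) mod p: c ≡ 7 (mod 37), and 7^17 mod 37 = 16.
m₂ = c^(d_q) mod q: c ≡ 36 (mod 41), and 36^33 mod 41 = 2.
h = q_inv·(m₁ − m₂) mod p = 28·(16 − 2) mod 37 = 22.
m = m₂ + h·q = 2 + 22·41 = 904.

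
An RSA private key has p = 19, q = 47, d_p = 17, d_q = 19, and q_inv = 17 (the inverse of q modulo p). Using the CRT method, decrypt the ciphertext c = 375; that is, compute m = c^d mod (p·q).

m₁ = c^(d_p) mod p: c ≡ 14 (mod 19), and 14^17 mod 19 = 15.
m₂ = c^(d_q) mod q: c ≡ 46 (mod 47), and 46^19 mod 47 = 46.
h = q_inv·(m₁ − m₂) mod p = 17·(15 − 46) mod 19 = 5.
m = m₂ + h·q = 46 + 5·47 = 281.

281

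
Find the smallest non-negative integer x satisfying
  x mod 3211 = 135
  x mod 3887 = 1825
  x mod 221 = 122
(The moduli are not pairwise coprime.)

102887

gcd(3211, 3887) = 169 and 169 | (1825 − 135), so the pair is consistent; merging gives x ≡ 29034 (mod 73853), where 73853 = lcm(3211, 3887).
gcd(73853, 221) = 13 and 13 | (122 − 29034), so the pair is consistent; merging gives x ≡ 102887 (mod 1255501), where 1255501 = lcm(73853, 221).
The solution is unique modulo lcm(3211, 3887, 221) = 1255501.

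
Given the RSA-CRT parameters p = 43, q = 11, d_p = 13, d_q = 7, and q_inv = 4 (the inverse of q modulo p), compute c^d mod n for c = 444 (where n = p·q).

412

m₁ = c^(d_p) mod p: c ≡ 14 (mod 43), and 14^13 mod 43 = 25.
m₂ = c^(d_q) mod q: c ≡ 4 (mod 11), and 4^7 mod 11 = 5.
h = q_inv·(m₁ − m₂) mod p = 4·(25 − 5) mod 43 = 37.
m = m₂ + h·q = 5 + 37·11 = 412.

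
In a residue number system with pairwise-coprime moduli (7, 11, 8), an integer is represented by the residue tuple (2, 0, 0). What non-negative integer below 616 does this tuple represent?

352

The moduli are pairwise coprime; N = 7·11·8 = 616.
N/7 = 88; 88 ≡ 4 (mod 7); 4·2 ≡ 1, so inverse 2.
N/11 = 56; 56 ≡ 1 (mod 11), inverse 1.
N/8 = 77; 77 ≡ 5 (mod 8); 5·5 ≡ 1, so inverse 5.
x ≡ 2·88·2 + 0·56·1 + 0·77·5 = 352.
352 mod 616 = 352.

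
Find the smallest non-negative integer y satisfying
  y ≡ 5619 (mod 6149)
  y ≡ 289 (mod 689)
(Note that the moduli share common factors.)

Combine the congruences pairwise.
gcd(6149, 689) = 13 and 13 | (289 − 5619), so the pair is consistent; merging gives y ≡ 147046 (mod 325897), where 325897 = lcm(6149, 689).
The solution is unique modulo lcm(6149, 689) = 325897.

147046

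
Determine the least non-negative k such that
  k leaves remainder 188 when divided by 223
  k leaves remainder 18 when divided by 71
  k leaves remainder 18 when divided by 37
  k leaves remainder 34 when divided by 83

Combine the congruences pairwise.
From k ≡ 188 (mod 223) write k = 188 + 223t. Substituting into k ≡ 18 (mod 71) gives 223t ≡ 43 (mod 71), and since 10⁻¹ ≡ 64 (mod 71), t ≡ 54. Hence k ≡ 188 + 223·54 = 12230 (mod 15833).
From k ≡ 12230 (mod 15833) write k = 12230 + 15833t. Substituting into k ≡ 18 (mod 37) gives 15833t ≡ 35 (mod 37), and since 34⁻¹ ≡ 12 (mod 37), t ≡ 13. Hence k ≡ 12230 + 15833·13 = 218059 (mod 585821).
From k ≡ 218059 (mod 585821) write k = 218059 + 585821t. Substituting into k ≡ 34 (mod 83) gives 585821t ≡ 16 (mod 83), and since 7⁻¹ ≡ 12 (mod 83), t ≡ 26. Hence k ≡ 218059 + 585821·26 = 15449405 (mod 48623143).

15449405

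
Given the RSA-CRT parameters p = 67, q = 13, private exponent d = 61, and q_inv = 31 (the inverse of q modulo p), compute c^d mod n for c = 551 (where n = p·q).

759

d_p = d mod (p−1) = 61 mod 66 = 61; d_q = d mod (q−1) = 1.
m₁ = c^(d_p) mod p: c ≡ 15 (mod 67), and 15^61 mod 67 = 22.
m₂ = c^(d_q) mod q: c ≡ 5 (mod 13), and 5^1 mod 13 = 5.
h = q_inv·(m₁ − m₂) mod p = 31·(22 − 5) mod 67 = 58.
m = m₂ + h·q = 5 + 58·13 = 759.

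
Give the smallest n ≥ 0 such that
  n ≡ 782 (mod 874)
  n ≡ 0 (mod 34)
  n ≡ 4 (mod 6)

Combine the congruences pairwise.
gcd(874, 34) = 2 and 2 | (0 − 782), so the pair is consistent; merging gives n ≡ 782 (mod 14858), where 14858 = lcm(874, 34).
gcd(14858, 6) = 2 and 2 | (4 − 782), so the pair is consistent; merging gives n ≡ 15640 (mod 44574), where 44574 = lcm(14858, 6).
The solution is unique modulo lcm(874, 34, 6) = 44574.

15640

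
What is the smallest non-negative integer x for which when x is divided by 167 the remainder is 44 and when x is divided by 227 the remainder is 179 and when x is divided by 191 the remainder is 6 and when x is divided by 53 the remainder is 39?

239916252

From x ≡ 44 (mod 167) write x = 44 + 167t. Substituting into x ≡ 179 (mod 227) gives 167t ≡ 135 (mod 227), and since 167⁻¹ ≡ 87 (mod 227), t ≡ 168. Hence x ≡ 44 + 167·168 = 28100 (mod 37909).
From x ≡ 28100 (mod 37909) write x = 28100 + 37909t. Substituting into x ≡ 6 (mod 191) gives 37909t ≡ 174 (mod 191), and since 91⁻¹ ≡ 21 (mod 191), t ≡ 25. Hence x ≡ 28100 + 37909·25 = 975825 (mod 7240619).
From x ≡ 975825 (mod 7240619) write x = 975825 + 7240619t. Substituting into x ≡ 39 (mod 53) gives 7240619t ≡ 50 (mod 53), and since 24⁻¹ ≡ 42 (mod 53), t ≡ 33. Hence x ≡ 975825 + 7240619·33 = 239916252 (mod 383752807).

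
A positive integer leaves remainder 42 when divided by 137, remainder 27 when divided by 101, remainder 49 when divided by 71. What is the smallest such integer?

42649

The moduli are pairwise coprime; M = 137·101·71 = 982427.
M/137 = 7171; 7171 ≡ 47 (mod 137); 47·35 ≡ 1, so inverse 35.
M/101 = 9727; 9727 ≡ 31 (mod 101); 31·88 ≡ 1, so inverse 88.
M/71 = 13837; 13837 ≡ 63 (mod 71); 63·62 ≡ 1, so inverse 62.
n ≡ 42·7171·35 + 27·9727·88 + 49·13837·62 = 75689528.
75689528 mod 982427 = 42649.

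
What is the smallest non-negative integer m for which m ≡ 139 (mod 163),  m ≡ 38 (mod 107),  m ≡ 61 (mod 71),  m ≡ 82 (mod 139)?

The moduli are pairwise coprime; N = 163·107·71·139 = 172125229.
N/163 = 1055983; 1055983 ≡ 69 (mod 163); 69·26 ≡ 1, so inverse 26.
N/107 = 1608647; 1608647 ≡ 9 (mod 107); 9·12 ≡ 1, so inverse 12.
N/71 = 2424299; 2424299 ≡ 4 (mod 71); 4·18 ≡ 1, so inverse 18.
N/139 = 1238311; 1238311 ≡ 99 (mod 139); 99·66 ≡ 1, so inverse 66.
m ≡ 139·1055983·26 + 38·1608647·12 + 61·2424299·18 + 82·1238311·66 = 13913485028.
13913485028 mod 172125229 = 143466708.

143466708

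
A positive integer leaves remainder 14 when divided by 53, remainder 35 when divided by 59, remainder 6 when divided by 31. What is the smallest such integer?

67059

From x ≡ 14 (mod 53) write x = 14 + 53t. Substituting into x ≡ 35 (mod 59) gives 53t ≡ 21 (mod 59), and since 53⁻¹ ≡ 49 (mod 59), t ≡ 26. Hence x ≡ 14 + 53·26 = 1392 (mod 3127).
From x ≡ 1392 (mod 3127) write x = 1392 + 3127t. Substituting into x ≡ 6 (mod 31) gives 3127t ≡ 9 (mod 31), and since 27⁻¹ ≡ 23 (mod 31), t ≡ 21. Hence x ≡ 1392 + 3127·21 = 67059 (mod 96937).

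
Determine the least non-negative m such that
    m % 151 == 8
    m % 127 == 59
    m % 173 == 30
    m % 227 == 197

128316033

From m ≡ 8 (mod 151) write m = 8 + 151t. Substituting into m ≡ 59 (mod 127) gives 151t ≡ 51 (mod 127), and since 24⁻¹ ≡ 90 (mod 127), t ≡ 18. Hence m ≡ 8 + 151·18 = 2726 (mod 19177).
From m ≡ 2726 (mod 19177) write m = 2726 + 19177t. Substituting into m ≡ 30 (mod 173) gives 19177t ≡ 72 (mod 173), and since 147⁻¹ ≡ 153 (mod 173), t ≡ 117. Hence m ≡ 2726 + 19177·117 = 2246435 (mod 3317621).
From m ≡ 2246435 (mod 3317621) write m = 2246435 + 3317621t. Substituting into m ≡ 197 (mod 227) gives 3317621t ≡ 154 (mod 227), and since 16⁻¹ ≡ 71 (mod 227), t ≡ 38. Hence m ≡ 2246435 + 3317621·38 = 128316033 (mod 753099967).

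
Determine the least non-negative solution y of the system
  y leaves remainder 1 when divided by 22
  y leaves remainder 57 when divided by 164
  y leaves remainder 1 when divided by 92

gcd(22, 164) = 2 and 2 | (57 − 1), so the pair is consistent; merging gives y ≡ 221 (mod 1804), where 1804 = lcm(22, 164).
gcd(1804, 92) = 4 and 4 | (1 − 221), so the pair is consistent; merging gives y ≡ 2025 (mod 41492), where 41492 = lcm(1804, 92).
The solution is unique modulo lcm(22, 164, 92) = 41492.

2025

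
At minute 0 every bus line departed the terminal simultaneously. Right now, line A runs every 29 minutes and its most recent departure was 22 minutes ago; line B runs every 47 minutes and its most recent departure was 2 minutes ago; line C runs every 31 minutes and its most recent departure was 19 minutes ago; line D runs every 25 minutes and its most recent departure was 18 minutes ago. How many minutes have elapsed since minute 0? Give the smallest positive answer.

The moduli are pairwise coprime; N = 29·47·31·25 = 1056325.
N/29 = 36425; 36425 ≡ 1 (mod 29), inverse 1.
N/47 = 22475; 22475 ≡ 9 (mod 47); 9·21 ≡ 1, so inverse 21.
N/31 = 34075; 34075 ≡ 6 (mod 31); 6·26 ≡ 1, so inverse 26.
N/25 = 42253; 42253 ≡ 3 (mod 25); 3·17 ≡ 1, so inverse 17.
t ≡ 22·36425·1 + 2·22475·21 + 19·34075·26 + 18·42253·17 = 31507768.
31507768 mod 1056325 = 874343.

874343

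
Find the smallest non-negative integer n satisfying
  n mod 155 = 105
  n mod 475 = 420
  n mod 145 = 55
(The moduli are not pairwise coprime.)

Combine the congruences pairwise.
gcd(155, 475) = 5 and 5 | (420 − 105), so the pair is consistent; merging gives n ≡ 7545 (mod 14725), where 14725 = lcm(155, 475).
gcd(14725, 145) = 5 and 5 | (55 − 7545), so the pair is consistent; merging gives n ≡ 390395 (mod 427025), where 427025 = lcm(14725, 145).
The solution is unique modulo lcm(155, 475, 145) = 427025.

390395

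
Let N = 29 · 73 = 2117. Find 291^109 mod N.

291

Mod 29: 291 ≡ 1; by Fermat, exponent reduces to 109 mod 28 = 25; 1^25 ≡ 1 (mod 29).
Mod 73: 291 ≡ 72; by Fermat, exponent reduces to 109 mod 72 = 37; 72^37 ≡ 72 (mod 73).
Combine by CRT: x ≡ 1 (mod 29), x ≡ 72 (mod 73) ⇒ x ≡ 291 (mod 2117).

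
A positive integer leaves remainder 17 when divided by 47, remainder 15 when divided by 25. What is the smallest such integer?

440

Combine the congruences pairwise.
From k ≡ 17 (mod 47) write k = 17 + 47t. Substituting into k ≡ 15 (mod 25) gives 47t ≡ 23 (mod 25), and since 22⁻¹ ≡ 8 (mod 25), t ≡ 9. Hence k ≡ 17 + 47·9 = 440 (mod 1175).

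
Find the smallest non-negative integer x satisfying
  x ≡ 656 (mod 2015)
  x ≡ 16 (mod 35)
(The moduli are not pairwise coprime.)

6701

Combine the congruences pairwise.
gcd(2015, 35) = 5 and 5 | (16 − 656), so the pair is consistent; merging gives x ≡ 6701 (mod 14105), where 14105 = lcm(2015, 35).
The solution is unique modulo lcm(2015, 35) = 14105.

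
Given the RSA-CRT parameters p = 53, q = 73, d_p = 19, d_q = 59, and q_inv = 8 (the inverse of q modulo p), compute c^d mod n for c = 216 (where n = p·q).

m₁ = c^(d_p) mod p: c ≡ 4 (mod 53), and 4^19 mod 53 = 38.
m₂ = c^(d_q) mod q: c ≡ 70 (mod 73), and 70^59 mod 73 = 24.
h = q_inv·(m₁ − m₂) mod p = 8·(38 − 24) mod 53 = 6.
m = m₂ + h·q = 24 + 6·73 = 462.

462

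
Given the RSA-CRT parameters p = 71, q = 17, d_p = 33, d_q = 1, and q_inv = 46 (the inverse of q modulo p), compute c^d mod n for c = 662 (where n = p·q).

832

m₁ = c^(d_p) mod p: c ≡ 23 (mod 71), and 23^33 mod 71 = 51.
m₂ = c^(d_q) mod q: c ≡ 16 (mod 17), and 16^1 mod 17 = 16.
h = q_inv·(m₁ − m₂) mod p = 46·(51 − 16) mod 71 = 48.
m = m₂ + h·q = 16 + 48·17 = 832.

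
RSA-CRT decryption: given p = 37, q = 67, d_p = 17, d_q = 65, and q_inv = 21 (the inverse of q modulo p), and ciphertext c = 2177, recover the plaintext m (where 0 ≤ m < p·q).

m₁ = c^(d_p) mod p: c ≡ 31 (mod 37), and 31^17 mod 37 = 31.
m₂ = c^(d_q) mod q: c ≡ 33 (mod 67), and 33^65 mod 67 = 65.
h = q_inv·(m₁ − m₂) mod p = 21·(31 − 65) mod 37 = 26.
m = m₂ + h·q = 65 + 26·67 = 1807.

1807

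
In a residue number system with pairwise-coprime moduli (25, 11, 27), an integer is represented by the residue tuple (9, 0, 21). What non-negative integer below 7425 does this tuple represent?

3234

Combine the congruences pairwise.
From x ≡ 9 (mod 25) write x = 9 + 25t. Substituting into x ≡ 0 (mod 11) gives 25t ≡ 2 (mod 11), and since 3⁻¹ ≡ 4 (mod 11), t ≡ 8. Hence x ≡ 9 + 25·8 = 209 (mod 275).
From x ≡ 209 (mod 275) write x = 209 + 275t. Substituting into x ≡ 21 (mod 27) gives 275t ≡ 1 (mod 27), and since 5⁻¹ ≡ 11 (mod 27), t ≡ 11. Hence x ≡ 209 + 275·11 = 3234 (mod 7425).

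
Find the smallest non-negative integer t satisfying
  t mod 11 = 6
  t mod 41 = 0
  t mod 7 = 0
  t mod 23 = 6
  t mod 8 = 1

187985

The moduli are pairwise coprime; N = 11·41·7·23·8 = 580888.
N/11 = 52808; 52808 ≡ 8 (mod 11); 8·7 ≡ 1, so inverse 7.
N/41 = 14168; 14168 ≡ 23 (mod 41); 23·25 ≡ 1, so inverse 25.
N/7 = 82984; 82984 ≡ 6 (mod 7); 6·6 ≡ 1, so inverse 6.
N/23 = 25256; 25256 ≡ 2 (mod 23); 2·12 ≡ 1, so inverse 12.
N/8 = 72611; 72611 ≡ 3 (mod 8); 3·3 ≡ 1, so inverse 3.
t ≡ 6·52808·7 + 0·14168·25 + 0·82984·6 + 6·25256·12 + 1·72611·3 = 4254201.
4254201 mod 580888 = 187985.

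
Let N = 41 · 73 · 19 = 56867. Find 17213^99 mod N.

Mod 41: 17213 ≡ 34; by Fermat, exponent reduces to 99 mod 40 = 19; 34^19 ≡ 6 (mod 41).
Mod 73: 17213 ≡ 58; by Fermat, exponent reduces to 99 mod 72 = 27; 58^27 ≡ 10 (mod 73).
Mod 19: 17213 ≡ 18; by Fermat, exponent reduces to 99 mod 18 = 9; 18^9 ≡ 18 (mod 19).
Combine by CRT: x ≡ 6 (mod 41), x ≡ 10 (mod 73), x ≡ 18 (mod 19) ⇒ x ≡ 24319 (mod 56867).

24319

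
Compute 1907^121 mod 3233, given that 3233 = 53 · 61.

1907

Mod 53: 1907 ≡ 52; by Fermat, exponent reduces to 121 mod 52 = 17; 52^17 ≡ 52 (mod 53).
Mod 61: 1907 ≡ 16; by Fermat, exponent reduces to 121 mod 60 = 1; 16^1 ≡ 16 (mod 61).
Combine by CRT: x ≡ 52 (mod 53), x ≡ 16 (mod 61) ⇒ x ≡ 1907 (mod 3233).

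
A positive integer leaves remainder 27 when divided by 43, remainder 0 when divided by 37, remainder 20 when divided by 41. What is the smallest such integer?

48359

From m ≡ 27 (mod 43) write m = 27 + 43t. Substituting into m ≡ 0 (mod 37) gives 43t ≡ 10 (mod 37), and since 6⁻¹ ≡ 31 (mod 37), t ≡ 14. Hence m ≡ 27 + 43·14 = 629 (mod 1591).
From m ≡ 629 (mod 1591) write m = 629 + 1591t. Substituting into m ≡ 20 (mod 41) gives 1591t ≡ 6 (mod 41), and since 33⁻¹ ≡ 5 (mod 41), t ≡ 30. Hence m ≡ 629 + 1591·30 = 48359 (mod 65231).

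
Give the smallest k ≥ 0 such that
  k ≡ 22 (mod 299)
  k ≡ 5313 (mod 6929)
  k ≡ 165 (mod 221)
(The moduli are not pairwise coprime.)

136964

gcd(299, 6929) = 13 and 13 | (5313 − 22), so the pair is consistent; merging gives k ≡ 136964 (mod 159367), where 159367 = lcm(299, 6929).
gcd(159367, 221) = 13 and 13 | (165 − 136964), so the pair is consistent; merging gives k ≡ 136964 (mod 2709239), where 2709239 = lcm(159367, 221).
The solution is unique modulo lcm(299, 6929, 221) = 2709239.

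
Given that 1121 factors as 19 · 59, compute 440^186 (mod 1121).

653

Mod 19: 440 ≡ 3; by Fermat, exponent reduces to 186 mod 18 = 6; 3^6 ≡ 7 (mod 19).
Mod 59: 440 ≡ 27; by Fermat, exponent reduces to 186 mod 58 = 12; 27^12 ≡ 4 (mod 59).
Combine by CRT: x ≡ 7 (mod 19), x ≡ 4 (mod 59) ⇒ x ≡ 653 (mod 1121).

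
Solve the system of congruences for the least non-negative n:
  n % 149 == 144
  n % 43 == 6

1038

From n ≡ 144 (mod 149) write n = 144 + 149t. Substituting into n ≡ 6 (mod 43) gives 149t ≡ 34 (mod 43), and since 20⁻¹ ≡ 28 (mod 43), t ≡ 6. Hence n ≡ 144 + 149·6 = 1038 (mod 6407).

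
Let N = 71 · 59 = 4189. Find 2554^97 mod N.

956

Mod 71: 2554 ≡ 69; by Fermat, exponent reduces to 97 mod 70 = 27; 69^27 ≡ 33 (mod 71).
Mod 59: 2554 ≡ 17; by Fermat, exponent reduces to 97 mod 58 = 39; 17^39 ≡ 12 (mod 59).
Combine by CRT: x ≡ 33 (mod 71), x ≡ 12 (mod 59) ⇒ x ≡ 956 (mod 4189).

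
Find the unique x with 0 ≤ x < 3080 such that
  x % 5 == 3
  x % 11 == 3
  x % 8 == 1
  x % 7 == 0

553

From x ≡ 3 (mod 5) write x = 3 + 5t. Substituting into x ≡ 3 (mod 11) gives 5t ≡ 0 (mod 11), and since 5⁻¹ ≡ 9 (mod 11), t ≡ 0. Hence x ≡ 3 + 5·0 = 3 (mod 55).
From x ≡ 3 (mod 55) write x = 3 + 55t. Substituting into x ≡ 1 (mod 8) gives 55t ≡ 6 (mod 8), and since 7⁻¹ ≡ 7 (mod 8), t ≡ 2. Hence x ≡ 3 + 55·2 = 113 (mod 440).
From x ≡ 113 (mod 440) write x = 113 + 440t. Substituting into x ≡ 0 (mod 7) gives 440t ≡ 6 (mod 7), and since 6⁻¹ ≡ 6 (mod 7), t ≡ 1. Hence x ≡ 113 + 440·1 = 553 (mod 3080).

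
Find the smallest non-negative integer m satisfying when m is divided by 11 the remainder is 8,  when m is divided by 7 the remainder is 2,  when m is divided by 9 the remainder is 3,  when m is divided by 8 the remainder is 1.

The moduli are pairwise coprime; N = 11·7·9·8 = 5544.
N/11 = 504; 504 ≡ 9 (mod 11); 9·5 ≡ 1, so inverse 5.
N/7 = 792; 792 ≡ 1 (mod 7), inverse 1.
N/9 = 616; 616 ≡ 4 (mod 9); 4·7 ≡ 1, so inverse 7.
N/8 = 693; 693 ≡ 5 (mod 8); 5·5 ≡ 1, so inverse 5.
m ≡ 8·504·5 + 2·792·1 + 3·616·7 + 1·693·5 = 38145.
38145 mod 5544 = 4881.

4881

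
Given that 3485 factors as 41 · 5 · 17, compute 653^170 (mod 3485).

Mod 41: 653 ≡ 38; by Fermat, exponent reduces to 170 mod 40 = 10; 38^10 ≡ 9 (mod 41).
Mod 5: 653 ≡ 3; by Fermat, exponent reduces to 170 mod 4 = 2; 3^2 ≡ 4 (mod 5).
Mod 17: 653 ≡ 7; by Fermat, exponent reduces to 170 mod 16 = 10; 7^10 ≡ 2 (mod 17).
Combine by CRT: x ≡ 9 (mod 41), x ≡ 4 (mod 5), x ≡ 2 (mod 17) ⇒ x ≡ 2059 (mod 3485).

2059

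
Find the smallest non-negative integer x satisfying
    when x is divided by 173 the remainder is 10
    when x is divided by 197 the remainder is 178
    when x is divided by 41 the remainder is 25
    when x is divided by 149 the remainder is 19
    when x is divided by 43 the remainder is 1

The moduli are pairwise coprime; N = 173·197·41·149·43 = 8952635647.
N/173 = 51749339; 51749339 ≡ 22 (mod 173); 22·118 ≡ 1, so inverse 118.
N/197 = 45444851; 45444851 ≡ 103 (mod 197); 103·44 ≡ 1, so inverse 44.
N/41 = 218356967; 218356967 ≡ 28 (mod 41); 28·22 ≡ 1, so inverse 22.
N/149 = 60084803; 60084803 ≡ 106 (mod 149); 106·97 ≡ 1, so inverse 97.
N/43 = 208200829; 208200829 ≡ 32 (mod 43); 32·39 ≡ 1, so inverse 39.
x ≡ 10·51749339·118 + 178·45444851·44 + 25·218356967·22 + 19·60084803·97 + 1·208200829·39 = 655940749162.
655940749162 mod 8952635647 = 2398346931.

2398346931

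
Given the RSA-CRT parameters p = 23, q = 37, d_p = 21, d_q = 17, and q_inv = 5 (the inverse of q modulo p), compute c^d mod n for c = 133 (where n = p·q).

745

m₁ = c^(d_p) mod p: c ≡ 18 (mod 23), and 18^21 mod 23 = 9.
m₂ = c^(d_q) mod q: c ≡ 22 (mod 37), and 22^17 mod 37 = 5.
h = q_inv·(m₁ − m₂) mod p = 5·(9 − 5) mod 23 = 20.
m = m₂ + h·q = 5 + 20·37 = 745.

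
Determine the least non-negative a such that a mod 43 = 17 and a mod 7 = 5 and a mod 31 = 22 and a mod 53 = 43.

The moduli are pairwise coprime; N = 43·7·31·53 = 494543.
N/43 = 11501; 11501 ≡ 20 (mod 43); 20·28 ≡ 1, so inverse 28.
N/7 = 70649; 70649 ≡ 5 (mod 7); 5·3 ≡ 1, so inverse 3.
N/31 = 15953; 15953 ≡ 19 (mod 31); 19·18 ≡ 1, so inverse 18.
N/53 = 9331; 9331 ≡ 3 (mod 53); 3·18 ≡ 1, so inverse 18.
a ≡ 17·11501·28 + 5·70649·3 + 22·15953·18 + 43·9331·18 = 20073793.
20073793 mod 494543 = 292073.

292073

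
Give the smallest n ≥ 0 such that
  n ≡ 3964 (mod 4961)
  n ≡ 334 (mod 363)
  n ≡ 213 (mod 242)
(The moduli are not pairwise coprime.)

18847

gcd(4961, 363) = 121 and 121 | (334 − 3964), so the pair is consistent; merging gives n ≡ 3964 (mod 14883), where 14883 = lcm(4961, 363).
gcd(14883, 242) = 121 and 121 | (213 − 3964), so the pair is consistent; merging gives n ≡ 18847 (mod 29766), where 29766 = lcm(14883, 242).
The solution is unique modulo lcm(4961, 363, 242) = 29766.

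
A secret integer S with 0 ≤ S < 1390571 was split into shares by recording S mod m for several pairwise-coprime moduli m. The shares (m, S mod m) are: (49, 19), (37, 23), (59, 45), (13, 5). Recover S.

157162

From S ≡ 19 (mod 49) write S = 19 + 49t. Substituting into S ≡ 23 (mod 37) gives 49t ≡ 4 (mod 37), and since 12⁻¹ ≡ 34 (mod 37), t ≡ 25. Hence S ≡ 19 + 49·25 = 1244 (mod 1813).
From S ≡ 1244 (mod 1813) write S = 1244 + 1813t. Substituting into S ≡ 45 (mod 59) gives 1813t ≡ 40 (mod 59), and since 43⁻¹ ≡ 11 (mod 59), t ≡ 27. Hence S ≡ 1244 + 1813·27 = 50195 (mod 106967).
From S ≡ 50195 (mod 106967) write S = 50195 + 106967t. Substituting into S ≡ 5 (mod 13) gives 106967t ≡ 3 (mod 13), and since 3⁻¹ ≡ 9 (mod 13), t ≡ 1. Hence S ≡ 50195 + 106967·1 = 157162 (mod 1390571).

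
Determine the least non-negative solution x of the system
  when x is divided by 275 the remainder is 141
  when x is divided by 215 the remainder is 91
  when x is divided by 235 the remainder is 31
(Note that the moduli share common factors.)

gcd(275, 215) = 5 and 5 | (91 − 141), so the pair is consistent; merging gives x ≡ 9766 (mod 11825), where 11825 = lcm(275, 215).
gcd(11825, 235) = 5 and 5 | (31 − 9766), so the pair is consistent; merging gives x ≡ 364516 (mod 555775), where 555775 = lcm(11825, 235).
The solution is unique modulo lcm(275, 215, 235) = 555775.

364516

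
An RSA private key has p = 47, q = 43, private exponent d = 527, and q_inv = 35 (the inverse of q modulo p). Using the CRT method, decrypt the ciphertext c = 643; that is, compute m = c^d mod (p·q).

d_p = d mod (p−1) = 527 mod 46 = 21; d_q = d mod (q−1) = 23.
m₁ = c^(d_p) mod p: c ≡ 32 (mod 47), and 32^21 mod 47 = 14.
m₂ = c^(d_q) mod q: c ≡ 41 (mod 43), and 41^23 mod 43 = 4.
h = q_inv·(m₁ − m₂) mod p = 35·(14 − 4) mod 47 = 21.
m = m₂ + h·q = 4 + 21·43 = 907.

907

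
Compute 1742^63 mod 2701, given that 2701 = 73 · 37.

Mod 73: 1742 ≡ 63; 63^63 ≡ 51 (mod 73).
Mod 37: 1742 ≡ 3; by Fermat, exponent reduces to 63 mod 36 = 27; 3^27 ≡ 36 (mod 37).
Combine by CRT: x ≡ 51 (mod 73), x ≡ 36 (mod 37) ⇒ x ≡ 1146 (mod 2701).

1146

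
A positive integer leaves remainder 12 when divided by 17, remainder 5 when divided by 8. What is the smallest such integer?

29

From t ≡ 12 (mod 17) write t = 12 + 17s. Substituting into t ≡ 5 (mod 8) gives 17s ≡ 1 (mod 8), and since 1⁻¹ ≡ 1 (mod 8), s ≡ 1. Hence t ≡ 12 + 17·1 = 29 (mod 136).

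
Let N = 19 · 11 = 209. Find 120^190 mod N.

Mod 19: 120 ≡ 6; by Fermat, exponent reduces to 190 mod 18 = 10; 6^10 ≡ 6 (mod 19).
Mod 11: 120 ≡ 10; since 10 | 190, by Fermat 10^190 ≡ 1 (mod 11).
Combine by CRT: x ≡ 6 (mod 19), x ≡ 1 (mod 11) ⇒ x ≡ 177 (mod 209).

177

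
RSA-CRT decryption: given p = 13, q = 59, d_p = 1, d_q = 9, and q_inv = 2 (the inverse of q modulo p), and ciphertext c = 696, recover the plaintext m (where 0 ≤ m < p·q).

397

m₁ = c^(d_p) mod p: c ≡ 7 (mod 13), and 7^1 mod 13 = 7.
m₂ = c^(d_q) mod q: c ≡ 47 (mod 59), and 47^9 mod 59 = 43.
h = q_inv·(m₁ − m₂) mod p = 2·(7 − 43) mod 13 = 6.
m = m₂ + h·q = 43 + 6·59 = 397.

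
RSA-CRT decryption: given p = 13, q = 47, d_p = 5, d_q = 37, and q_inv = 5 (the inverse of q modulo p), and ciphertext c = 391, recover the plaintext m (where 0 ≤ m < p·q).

92

m₁ = c^(d_p) mod p: c ≡ 1 (mod 13), and 1^5 mod 13 = 1.
m₂ = c^(d_q) mod q: c ≡ 15 (mod 47), and 15^37 mod 47 = 45.
h = q_inv·(m₁ − m₂) mod p = 5·(1 − 45) mod 13 = 1.
m = m₂ + h·q = 45 + 1·47 = 92.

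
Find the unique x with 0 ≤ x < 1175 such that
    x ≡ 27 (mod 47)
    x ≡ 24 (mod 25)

74

From x ≡ 27 (mod 47) write x = 27 + 47t. Substituting into x ≡ 24 (mod 25) gives 47t ≡ 22 (mod 25), and since 22⁻¹ ≡ 8 (mod 25), t ≡ 1. Hence x ≡ 27 + 47·1 = 74 (mod 1175).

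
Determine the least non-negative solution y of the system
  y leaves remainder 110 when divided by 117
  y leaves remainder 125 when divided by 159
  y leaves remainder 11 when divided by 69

gcd(117, 159) = 3 and 3 | (125 − 110), so the pair is consistent; merging gives y ≡ 1397 (mod 6201), where 6201 = lcm(117, 159).
gcd(6201, 69) = 3 and 3 | (11 − 1397), so the pair is consistent; merging gives y ≡ 100613 (mod 142623), where 142623 = lcm(6201, 69).
The solution is unique modulo lcm(117, 159, 69) = 142623.

100613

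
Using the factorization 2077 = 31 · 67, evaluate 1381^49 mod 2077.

1481

Mod 31: 1381 ≡ 17; by Fermat, exponent reduces to 49 mod 30 = 19; 17^19 ≡ 24 (mod 31).
Mod 67: 1381 ≡ 41; 41^49 ≡ 7 (mod 67).
Combine by CRT: x ≡ 24 (mod 31), x ≡ 7 (mod 67) ⇒ x ≡ 1481 (mod 2077).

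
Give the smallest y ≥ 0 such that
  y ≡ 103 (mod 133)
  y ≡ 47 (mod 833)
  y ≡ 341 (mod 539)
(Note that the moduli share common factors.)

Combine the congruences pairwise.
gcd(133, 833) = 7 and 7 | (47 − 103), so the pair is consistent; merging gives y ≡ 10876 (mod 15827), where 15827 = lcm(133, 833).
gcd(15827, 539) = 49 and 49 | (341 − 10876), so the pair is consistent; merging gives y ≡ 74184 (mod 174097), where 174097 = lcm(15827, 539).
The solution is unique modulo lcm(133, 833, 539) = 174097.

74184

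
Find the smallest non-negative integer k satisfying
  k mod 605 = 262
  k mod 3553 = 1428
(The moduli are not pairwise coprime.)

83147

gcd(605, 3553) = 11 and 11 | (1428 − 262), so the pair is consistent; merging gives k ≡ 83147 (mod 195415), where 195415 = lcm(605, 3553).
The solution is unique modulo lcm(605, 3553) = 195415.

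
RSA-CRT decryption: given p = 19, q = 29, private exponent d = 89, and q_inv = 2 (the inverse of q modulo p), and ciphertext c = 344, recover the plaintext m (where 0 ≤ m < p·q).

542

d_p = d mod (p−1) = 89 mod 18 = 17; d_q = d mod (q−1) = 5.
m₁ = c^(d_p) mod p: c ≡ 2 (mod 19), and 2^17 mod 19 = 10.
m₂ = c^(d_q) mod q: c ≡ 25 (mod 29), and 25^5 mod 29 = 20.
h = q_inv·(m₁ − m₂) mod p = 2·(10 − 20) mod 19 = 18.
m = m₂ + h·q = 20 + 18·29 = 542.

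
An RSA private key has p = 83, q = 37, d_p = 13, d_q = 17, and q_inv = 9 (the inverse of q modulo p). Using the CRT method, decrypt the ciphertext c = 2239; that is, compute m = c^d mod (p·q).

m₁ = c^(d_p) mod p: c ≡ 81 (mod 83), and 81^13 mod 83 = 25.
m₂ = c^(d_q) mod q: c ≡ 19 (mod 37), and 19^17 mod 37 = 35.
h = q_inv·(m₁ − m₂) mod p = 9·(25 − 35) mod 83 = 76.
m = m₂ + h·q = 35 + 76·37 = 2847.

2847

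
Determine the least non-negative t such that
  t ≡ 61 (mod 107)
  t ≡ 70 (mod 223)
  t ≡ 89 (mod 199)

2195059

The moduli are pairwise coprime; N = 107·223·199 = 4748339.
N/107 = 44377; 44377 ≡ 79 (mod 107); 79·42 ≡ 1, so inverse 42.
N/223 = 21293; 21293 ≡ 108 (mod 223); 108·159 ≡ 1, so inverse 159.
N/199 = 23861; 23861 ≡ 180 (mod 199); 180·178 ≡ 1, so inverse 178.
t ≡ 61·44377·42 + 70·21293·159 + 89·23861·178 = 728690926.
728690926 mod 4748339 = 2195059.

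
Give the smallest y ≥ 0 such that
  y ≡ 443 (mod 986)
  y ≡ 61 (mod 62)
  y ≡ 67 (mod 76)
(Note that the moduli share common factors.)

73407

gcd(986, 62) = 2 and 2 | (61 − 443), so the pair is consistent; merging gives y ≡ 12275 (mod 30566), where 30566 = lcm(986, 62).
gcd(30566, 76) = 2 and 2 | (67 − 12275), so the pair is consistent; merging gives y ≡ 73407 (mod 1161508), where 1161508 = lcm(30566, 76).
The solution is unique modulo lcm(986, 62, 76) = 1161508.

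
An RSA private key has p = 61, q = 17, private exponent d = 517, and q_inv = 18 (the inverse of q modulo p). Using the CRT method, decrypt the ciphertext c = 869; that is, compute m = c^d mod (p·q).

d_p = d mod (p−1) = 517 mod 60 = 37; d_q = d mod (q−1) = 5.
m₁ = c^(d_p) mod p: c ≡ 15 (mod 61), and 15^37 mod 61 = 22.
m₂ = c^(d_q) mod q: c ≡ 2 (mod 17), and 2^5 mod 17 = 15.
h = q_inv·(m₁ − m₂) mod p = 18·(22 − 15) mod 61 = 4.
m = m₂ + h·q = 15 + 4·17 = 83.

83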